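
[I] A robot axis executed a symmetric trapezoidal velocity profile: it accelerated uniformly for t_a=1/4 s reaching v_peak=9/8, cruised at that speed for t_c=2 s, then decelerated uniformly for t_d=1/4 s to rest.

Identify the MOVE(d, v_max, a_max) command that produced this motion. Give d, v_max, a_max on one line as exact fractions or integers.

d=81/32 v_max=9/8 a_max=9/2

a_max = (9/8)/(1/4) = 9/2
d_a = ½·9/8·1/4 = 9/64; d_c = 9/8·2 = 9/4
d = 2·9/64 + 9/4 = 81/32
t_c = 2 > 0 → v_max = v_peak = 9/8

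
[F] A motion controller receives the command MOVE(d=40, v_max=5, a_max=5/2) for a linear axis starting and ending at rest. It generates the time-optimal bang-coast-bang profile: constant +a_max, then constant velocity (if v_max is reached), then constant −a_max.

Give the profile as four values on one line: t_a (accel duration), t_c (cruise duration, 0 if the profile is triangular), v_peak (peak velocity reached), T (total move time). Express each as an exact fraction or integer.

v_max²/a_max = 5²/(5/2) = 10
40 ≥ 10 so v_max reached
t_a = 5/(5/2) = 2; v_peak = 5
d_cruise = 40 − 10 = 30; t_c = 30/5 = 6
T = 2·2 + 6 = 10

t_a=2 t_c=6 v_peak=5 T=10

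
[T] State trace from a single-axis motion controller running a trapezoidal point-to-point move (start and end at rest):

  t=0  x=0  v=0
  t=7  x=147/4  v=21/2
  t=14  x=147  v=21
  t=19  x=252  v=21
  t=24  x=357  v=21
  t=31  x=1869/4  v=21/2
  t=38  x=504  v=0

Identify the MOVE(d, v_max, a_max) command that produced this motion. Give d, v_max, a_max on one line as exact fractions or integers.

d=504 v_max=21 a_max=3/2

final state: t=38, x=504, v=0 → d = 504
a_max = (21/2−0)/(7−0) = 3/2
max v = 21 over t∈[14,24] → v_max = 21
check: 21·(14+10) = 504 ✓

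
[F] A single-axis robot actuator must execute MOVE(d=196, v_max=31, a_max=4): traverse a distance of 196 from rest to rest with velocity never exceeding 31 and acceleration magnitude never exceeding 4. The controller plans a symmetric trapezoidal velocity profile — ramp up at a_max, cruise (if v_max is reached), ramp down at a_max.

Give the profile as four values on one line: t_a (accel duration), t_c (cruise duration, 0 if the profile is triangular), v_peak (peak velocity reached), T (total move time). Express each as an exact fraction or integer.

t_a=7 t_c=0 v_peak=28 T=14

vₘ²/aₘ = 31²/4 = 961/4
196 < 961/4 so t_c = 0
v_peak = √(196·4) = √784 = 28
t_a = 28/4 = 7; t_c = 0
T = 2·7 = 14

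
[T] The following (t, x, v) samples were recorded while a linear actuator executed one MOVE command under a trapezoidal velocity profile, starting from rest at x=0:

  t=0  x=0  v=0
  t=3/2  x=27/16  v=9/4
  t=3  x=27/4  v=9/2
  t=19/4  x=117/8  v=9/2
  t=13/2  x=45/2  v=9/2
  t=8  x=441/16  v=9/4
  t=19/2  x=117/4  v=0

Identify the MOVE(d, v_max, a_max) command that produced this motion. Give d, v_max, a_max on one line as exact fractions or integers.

final state: t=19/2, x=117/4, v=0 → d = 117/4
a_max = (9/4−0)/(3/2−0) = 3/2
max v = 9/2 over t∈[3,13/2] → v_max = 9/2
check: 9/2·(3+7/2) = 117/4 ✓

d=117/4 v_max=9/2 a_max=3/2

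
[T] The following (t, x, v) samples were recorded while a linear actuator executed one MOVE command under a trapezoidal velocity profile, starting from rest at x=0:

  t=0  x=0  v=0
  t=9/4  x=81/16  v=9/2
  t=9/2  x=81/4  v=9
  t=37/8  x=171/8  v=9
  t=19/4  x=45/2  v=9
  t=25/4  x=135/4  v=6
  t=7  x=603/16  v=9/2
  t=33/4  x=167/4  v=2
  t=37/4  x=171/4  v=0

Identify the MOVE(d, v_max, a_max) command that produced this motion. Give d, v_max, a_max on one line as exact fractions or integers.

final state: t=37/4, x=171/4, v=0 → d = 171/4
a_max = (9/2−0)/(9/4−0) = 2
max v = 9 over t∈[9/2,19/4] → v_max = 9
check: 9·(9/2+1/4) = 171/4 ✓

d=171/4 v_max=9 a_max=2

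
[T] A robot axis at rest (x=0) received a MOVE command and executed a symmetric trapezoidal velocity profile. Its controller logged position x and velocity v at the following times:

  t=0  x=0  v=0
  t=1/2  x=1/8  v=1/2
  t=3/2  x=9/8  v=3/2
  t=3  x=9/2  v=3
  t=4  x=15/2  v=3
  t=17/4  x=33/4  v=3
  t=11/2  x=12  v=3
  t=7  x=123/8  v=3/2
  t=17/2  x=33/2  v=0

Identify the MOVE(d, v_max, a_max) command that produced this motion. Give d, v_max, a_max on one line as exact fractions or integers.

d=33/2 v_max=3 a_max=1

final state: t=17/2, x=33/2, v=0 → d = 33/2
a_max = (1/2−0)/(1/2−0) = 1
max v = 3 over t∈[3,11/2] → v_max = 3
check: 3·(3+5/2) = 33/2 ✓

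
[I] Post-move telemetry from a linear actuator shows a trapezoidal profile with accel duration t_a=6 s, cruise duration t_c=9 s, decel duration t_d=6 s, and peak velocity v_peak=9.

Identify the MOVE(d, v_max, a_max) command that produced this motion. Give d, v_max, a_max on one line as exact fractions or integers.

d=135 v_max=9 a_max=3/2

a_max = 9/6 = 3/2
d_a = ½·9·6 = 27; d_c = 9·9 = 81
d = 2·27 + 81 = 135
t_c = 9 > 0 so v_max = 9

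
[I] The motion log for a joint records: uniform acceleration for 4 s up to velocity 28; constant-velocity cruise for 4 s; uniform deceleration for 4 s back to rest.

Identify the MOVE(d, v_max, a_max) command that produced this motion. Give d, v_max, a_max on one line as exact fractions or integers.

d=224 v_max=28 a_max=7

a_max = 28/4 = 7
d_a = ½·28·4 = 56; d_c = 28·4 = 112
d = 2·56 + 112 = 224
t_c = 4 > 0 so v_max = 28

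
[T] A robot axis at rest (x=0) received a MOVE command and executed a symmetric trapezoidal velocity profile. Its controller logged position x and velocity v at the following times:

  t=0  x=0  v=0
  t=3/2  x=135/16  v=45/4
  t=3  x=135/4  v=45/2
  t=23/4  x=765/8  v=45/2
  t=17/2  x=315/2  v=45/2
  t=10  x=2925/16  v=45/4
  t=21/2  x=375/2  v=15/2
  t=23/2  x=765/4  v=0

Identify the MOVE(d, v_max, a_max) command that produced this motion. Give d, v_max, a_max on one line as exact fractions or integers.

d=765/4 v_max=45/2 a_max=15/2

final state: t=23/2, x=765/4, v=0 → d = 765/4
a_max = (45/4−0)/(3/2−0) = 15/2
max v = 45/2 over t∈[3,17/2] → v_max = 45/2
check: 45/2·(3+11/2) = 765/4 ✓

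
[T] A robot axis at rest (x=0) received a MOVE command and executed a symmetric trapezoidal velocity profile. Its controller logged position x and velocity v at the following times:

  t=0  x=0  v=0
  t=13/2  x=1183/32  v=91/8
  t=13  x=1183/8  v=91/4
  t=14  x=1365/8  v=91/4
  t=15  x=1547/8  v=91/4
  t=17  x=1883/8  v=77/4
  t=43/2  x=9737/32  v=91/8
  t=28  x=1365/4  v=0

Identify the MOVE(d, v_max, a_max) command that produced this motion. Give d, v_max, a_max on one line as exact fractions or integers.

d=1365/4 v_max=91/4 a_max=7/4

final state: t=28, x=1365/4, v=0 → d = 1365/4
a_max = (91/8−0)/(13/2−0) = 7/4
max v = 91/4 over t∈[13,15] → v_max = 91/4
check: 91/4·(13+2) = 1365/4 ✓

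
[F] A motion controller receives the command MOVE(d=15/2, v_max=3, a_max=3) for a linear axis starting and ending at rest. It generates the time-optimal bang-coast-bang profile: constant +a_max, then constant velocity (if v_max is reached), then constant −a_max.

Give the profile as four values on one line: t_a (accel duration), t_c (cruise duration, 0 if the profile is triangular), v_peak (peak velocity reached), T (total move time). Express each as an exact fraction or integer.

(v_max)²/a_max = 3²/3 = 3
15/2 ≥ 3 → trapezoidal
t_a = 3/3 = 1; v_peak = 3
d_cruise = 15/2 − 3 = 9/2; t_c = (9/2)/3 = 3/2
T = 2·1 + 3/2 = 7/2

t_a=1 t_c=3/2 v_peak=3 T=7/2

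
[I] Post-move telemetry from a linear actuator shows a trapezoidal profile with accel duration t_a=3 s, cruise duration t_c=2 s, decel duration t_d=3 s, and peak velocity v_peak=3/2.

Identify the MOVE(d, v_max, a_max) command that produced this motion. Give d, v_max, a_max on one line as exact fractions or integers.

d=15/2 v_max=3/2 a_max=1/2

a_max = (3/2)/3 = 1/2
d_a = ½·3/2·3 = 9/4; d_c = 3/2·2 = 3
d = 2·9/4 + 3 = 15/2
t_c = 2 > 0 → v_max = v_peak = 3/2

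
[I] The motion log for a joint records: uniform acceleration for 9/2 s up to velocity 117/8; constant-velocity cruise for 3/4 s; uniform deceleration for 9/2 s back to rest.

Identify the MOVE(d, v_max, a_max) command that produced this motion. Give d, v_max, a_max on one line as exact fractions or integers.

d=2457/32 v_max=117/8 a_max=13/4

a_max = (117/8)/(9/2) = 13/4
d_a = ½·117/8·9/2 = 1053/32; d_c = 117/8·3/4 = 351/32
d = 2·1053/32 + 351/32 = 2457/32
t_c = 3/4 > 0 so v_max = 117/8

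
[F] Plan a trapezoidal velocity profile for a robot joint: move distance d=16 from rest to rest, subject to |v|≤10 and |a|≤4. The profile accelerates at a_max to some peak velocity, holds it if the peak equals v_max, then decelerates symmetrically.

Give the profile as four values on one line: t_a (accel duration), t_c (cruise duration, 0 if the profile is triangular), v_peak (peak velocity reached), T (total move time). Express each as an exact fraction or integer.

vₘ²/aₘ = 10²/4 = 25
16 < 25 → triangular
v_peak = √(16·4) = √64 = 8
t_a = 8/4 = 2; t_c = 0
T = 2·2 = 4

t_a=2 t_c=0 v_peak=8 T=4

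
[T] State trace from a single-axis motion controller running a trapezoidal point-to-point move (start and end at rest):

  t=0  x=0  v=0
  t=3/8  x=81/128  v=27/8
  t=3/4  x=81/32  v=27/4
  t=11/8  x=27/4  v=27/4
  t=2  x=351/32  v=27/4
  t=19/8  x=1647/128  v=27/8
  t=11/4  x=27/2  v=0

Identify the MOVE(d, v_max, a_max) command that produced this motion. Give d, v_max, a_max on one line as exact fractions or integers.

final state: t=11/4, x=27/2, v=0 → d = 27/2
a_max = (27/8−0)/(3/8−0) = 9
max v = 27/4 over t∈[3/4,2] → v_max = 27/4
check: 27/4·(3/4+5/4) = 27/2 ✓

d=27/2 v_max=27/4 a_max=9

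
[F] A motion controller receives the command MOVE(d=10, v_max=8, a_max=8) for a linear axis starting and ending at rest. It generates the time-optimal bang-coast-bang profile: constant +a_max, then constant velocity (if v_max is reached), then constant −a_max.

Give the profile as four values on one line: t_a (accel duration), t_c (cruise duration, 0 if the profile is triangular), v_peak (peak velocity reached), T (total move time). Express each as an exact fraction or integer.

(v_max)²/a_max = 8²/8 = 8
10 ≥ 8 ⇒ cruise phase
t_a = 8/8 = 1; v_peak = 8
d_cruise = 10 − 8 = 2; t_c = 2/8 = 1/4
T = 2·1 + 1/4 = 9/4

t_a=1 t_c=1/4 v_peak=8 T=9/4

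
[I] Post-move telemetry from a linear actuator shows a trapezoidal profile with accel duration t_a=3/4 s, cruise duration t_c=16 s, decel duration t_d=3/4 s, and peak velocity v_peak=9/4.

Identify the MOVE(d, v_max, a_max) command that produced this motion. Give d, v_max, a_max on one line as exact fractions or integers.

a_max = (9/4)/(3/4) = 3
d_a = ½·9/4·3/4 = 27/32; d_c = 9/4·16 = 36
d = 2·27/32 + 36 = 603/16
t_c = 16 > 0 so v_max = 9/4

d=603/16 v_max=9/4 a_max=3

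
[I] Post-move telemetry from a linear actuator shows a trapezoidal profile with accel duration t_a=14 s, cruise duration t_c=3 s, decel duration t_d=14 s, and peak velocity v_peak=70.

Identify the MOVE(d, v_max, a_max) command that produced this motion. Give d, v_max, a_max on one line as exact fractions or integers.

d=1190 v_max=70 a_max=5

a_max = 70/14 = 5
d_a = ½·70·14 = 490; d_c = 70·3 = 210
d = 2·490 + 210 = 1190
t_c = 3 > 0 so v_max = 70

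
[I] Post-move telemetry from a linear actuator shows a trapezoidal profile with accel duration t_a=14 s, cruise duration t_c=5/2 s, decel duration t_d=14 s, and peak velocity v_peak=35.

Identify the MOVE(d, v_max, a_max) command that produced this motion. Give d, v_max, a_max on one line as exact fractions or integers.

a_max = 35/14 = 5/2
d_a = ½·35·14 = 245; d_c = 35·5/2 = 175/2
d = 2·245 + 175/2 = 1155/2
t_c = 5/2 > 0 → v_max = v_peak = 35

d=1155/2 v_max=35 a_max=5/2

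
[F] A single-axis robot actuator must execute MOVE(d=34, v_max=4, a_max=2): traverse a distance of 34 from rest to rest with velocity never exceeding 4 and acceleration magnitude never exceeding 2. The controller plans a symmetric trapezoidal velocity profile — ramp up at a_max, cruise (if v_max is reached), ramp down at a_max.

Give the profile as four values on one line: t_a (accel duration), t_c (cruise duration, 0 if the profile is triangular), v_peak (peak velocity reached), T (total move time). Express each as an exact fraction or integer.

t_a=2 t_c=13/2 v_peak=4 T=21/2

vₘ²/aₘ = 4²/2 = 8
34 ≥ 8 → trapezoidal
t_a = 4/2 = 2; v_peak = 4
d_cruise = 34 − 8 = 26; t_c = 26/4 = 13/2
T = 2·2 + 13/2 = 21/2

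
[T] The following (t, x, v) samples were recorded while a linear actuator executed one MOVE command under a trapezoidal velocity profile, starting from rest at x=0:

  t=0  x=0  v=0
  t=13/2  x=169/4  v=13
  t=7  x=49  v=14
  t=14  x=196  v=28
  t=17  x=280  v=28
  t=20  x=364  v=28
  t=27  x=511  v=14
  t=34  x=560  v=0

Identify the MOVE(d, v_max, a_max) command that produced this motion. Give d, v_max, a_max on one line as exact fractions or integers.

d=560 v_max=28 a_max=2

final state: t=34, x=560, v=0 → d = 560
a_max = (13−0)/(13/2−0) = 2
max v = 28 over t∈[14,20] → v_max = 28
check: 28·(14+6) = 560 ✓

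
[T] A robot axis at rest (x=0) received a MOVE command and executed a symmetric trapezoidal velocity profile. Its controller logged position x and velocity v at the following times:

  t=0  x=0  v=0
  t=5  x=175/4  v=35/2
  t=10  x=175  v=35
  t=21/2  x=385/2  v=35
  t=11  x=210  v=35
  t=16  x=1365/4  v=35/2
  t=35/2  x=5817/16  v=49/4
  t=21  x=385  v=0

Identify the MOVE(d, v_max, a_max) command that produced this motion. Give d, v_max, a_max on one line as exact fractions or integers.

d=385 v_max=35 a_max=7/2

final state: t=21, x=385, v=0 → d = 385
a_max = (35/2−0)/(5−0) = 7/2
max v = 35 over t∈[10,11] → v_max = 35
check: 35·(10+1) = 385 ✓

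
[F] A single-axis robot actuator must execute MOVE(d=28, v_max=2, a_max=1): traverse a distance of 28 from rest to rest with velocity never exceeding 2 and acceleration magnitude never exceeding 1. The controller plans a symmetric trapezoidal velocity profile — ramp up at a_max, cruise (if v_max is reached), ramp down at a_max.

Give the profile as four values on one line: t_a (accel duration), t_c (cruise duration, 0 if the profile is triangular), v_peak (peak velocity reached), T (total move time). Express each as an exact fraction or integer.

vₘ²/aₘ = 2²/1 = 4
28 ≥ 4 ⇒ cruise phase
t_a = 2/1 = 2; v_peak = 2
d_cruise = 28 − 4 = 24; t_c = 24/2 = 12
T = 2·2 + 12 = 16

t_a=2 t_c=12 v_peak=2 T=16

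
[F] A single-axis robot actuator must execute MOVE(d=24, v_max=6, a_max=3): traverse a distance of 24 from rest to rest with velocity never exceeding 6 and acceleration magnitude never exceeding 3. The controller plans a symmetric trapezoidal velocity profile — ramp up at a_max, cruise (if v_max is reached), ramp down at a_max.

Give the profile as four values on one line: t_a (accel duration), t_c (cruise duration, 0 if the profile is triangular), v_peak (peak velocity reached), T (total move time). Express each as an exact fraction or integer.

t_a=2 t_c=2 v_peak=6 T=6

vₘ²/aₘ = 6²/3 = 12
24 ≥ 12 → trapezoidal
t_a = 6/3 = 2; v_peak = 6
d_cruise = 24 − 12 = 12; t_c = 12/6 = 2
T = 2·2 + 2 = 6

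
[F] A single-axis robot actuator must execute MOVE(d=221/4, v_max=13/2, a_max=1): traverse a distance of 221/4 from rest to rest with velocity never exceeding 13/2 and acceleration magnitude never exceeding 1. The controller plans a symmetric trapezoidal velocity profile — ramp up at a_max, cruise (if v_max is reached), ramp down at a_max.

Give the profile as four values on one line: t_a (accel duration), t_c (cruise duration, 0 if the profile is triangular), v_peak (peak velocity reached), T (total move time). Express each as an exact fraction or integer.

t_a=13/2 t_c=2 v_peak=13/2 T=15

(v_max)²/a_max = (13/2)²/1 = 169/4
221/4 ≥ 169/4 → trapezoidal
t_a = (13/2)/1 = 13/2; v_peak = 13/2
d_cruise = 221/4 − 169/4 = 13; t_c = 13/(13/2) = 2
T = 2·13/2 + 2 = 15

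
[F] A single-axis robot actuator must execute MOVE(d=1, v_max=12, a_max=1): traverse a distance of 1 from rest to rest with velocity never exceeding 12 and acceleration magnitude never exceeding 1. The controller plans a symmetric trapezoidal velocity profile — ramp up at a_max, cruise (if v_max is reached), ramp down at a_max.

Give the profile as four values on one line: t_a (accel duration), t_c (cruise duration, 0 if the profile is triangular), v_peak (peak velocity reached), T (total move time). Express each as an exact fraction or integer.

(v_max)²/a_max = 12²/1 = 144
1 < 144 → triangular
v_peak = √(1·1) = √1 = 1
t_a = 1/1 = 1; t_c = 0
T = 2·1 = 2

t_a=1 t_c=0 v_peak=1 T=2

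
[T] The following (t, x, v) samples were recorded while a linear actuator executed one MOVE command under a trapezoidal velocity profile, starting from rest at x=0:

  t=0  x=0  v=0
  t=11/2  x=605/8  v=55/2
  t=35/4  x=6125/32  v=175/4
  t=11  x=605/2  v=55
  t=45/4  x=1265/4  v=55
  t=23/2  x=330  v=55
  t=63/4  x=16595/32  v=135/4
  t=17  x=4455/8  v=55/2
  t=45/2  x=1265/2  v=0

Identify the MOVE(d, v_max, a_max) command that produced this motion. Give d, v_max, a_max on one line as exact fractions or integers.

final state: t=45/2, x=1265/2, v=0 → d = 1265/2
a_max = (55/2−0)/(11/2−0) = 5
max v = 55 over t∈[11,23/2] → v_max = 55
check: 55·(11+1/2) = 1265/2 ✓

d=1265/2 v_max=55 a_max=5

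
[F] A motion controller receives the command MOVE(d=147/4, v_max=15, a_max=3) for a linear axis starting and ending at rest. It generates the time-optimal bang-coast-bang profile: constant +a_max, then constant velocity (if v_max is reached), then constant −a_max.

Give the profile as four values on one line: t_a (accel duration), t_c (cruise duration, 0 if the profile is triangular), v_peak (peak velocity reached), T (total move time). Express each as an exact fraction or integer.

(v_max)²/a_max = 15²/3 = 75
147/4 < 75 → triangular
v_peak = √(147/4·3) = √(441/4) = 21/2
t_a = (21/2)/3 = 7/2; t_c = 0
T = 2·7/2 = 7

t_a=7/2 t_c=0 v_peak=21/2 T=7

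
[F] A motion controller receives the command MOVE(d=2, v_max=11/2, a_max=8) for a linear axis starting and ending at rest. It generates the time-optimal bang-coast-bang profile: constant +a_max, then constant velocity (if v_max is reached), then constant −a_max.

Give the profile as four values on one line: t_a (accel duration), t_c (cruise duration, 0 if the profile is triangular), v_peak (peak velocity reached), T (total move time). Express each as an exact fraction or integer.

t_a=1/2 t_c=0 v_peak=4 T=1

vₘ²/aₘ = (11/2)²/8 = 121/32
2 < 121/32 ⇒ no cruise
v_peak = √(2·8) = √16 = 4
t_a = 4/8 = 1/2; t_c = 0
T = 2·1/2 = 1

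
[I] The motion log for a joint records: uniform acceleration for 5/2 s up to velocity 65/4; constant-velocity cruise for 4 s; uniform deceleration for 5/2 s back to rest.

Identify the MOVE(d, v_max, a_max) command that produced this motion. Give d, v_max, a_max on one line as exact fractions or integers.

a_max = (65/4)/(5/2) = 13/2
d_a = ½·65/4·5/2 = 325/16; d_c = 65/4·4 = 65
d = 2·325/16 + 65 = 845/8
t_c = 4 > 0 ⇒ limit active, v_max = 65/4

d=845/8 v_max=65/4 a_max=13/2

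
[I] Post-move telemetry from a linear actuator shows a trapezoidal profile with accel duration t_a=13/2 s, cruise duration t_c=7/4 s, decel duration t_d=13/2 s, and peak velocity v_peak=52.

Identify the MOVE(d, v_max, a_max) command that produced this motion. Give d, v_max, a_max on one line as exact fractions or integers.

a_max = 52/(13/2) = 8
d_a = ½·52·13/2 = 169; d_c = 52·7/4 = 91
d = 2·169 + 91 = 429
t_c = 7/4 > 0 → v_max = v_peak = 52

d=429 v_max=52 a_max=8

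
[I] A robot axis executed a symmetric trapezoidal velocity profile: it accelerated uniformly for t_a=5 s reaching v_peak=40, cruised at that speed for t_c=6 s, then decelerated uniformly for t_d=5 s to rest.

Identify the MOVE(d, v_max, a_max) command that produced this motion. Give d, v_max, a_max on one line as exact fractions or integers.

d=440 v_max=40 a_max=8

a_max = 40/5 = 8
d_a = ½·40·5 = 100; d_c = 40·6 = 240
d = 2·100 + 240 = 440
t_c = 6 > 0 so v_max = 40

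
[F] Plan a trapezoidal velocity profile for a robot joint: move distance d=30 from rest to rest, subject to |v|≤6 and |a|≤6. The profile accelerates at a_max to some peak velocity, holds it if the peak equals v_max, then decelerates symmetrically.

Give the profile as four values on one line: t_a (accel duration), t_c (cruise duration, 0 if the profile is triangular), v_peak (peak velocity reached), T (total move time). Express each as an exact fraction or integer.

t_a=1 t_c=4 v_peak=6 T=6

(v_max)²/a_max = 6²/6 = 6
30 ≥ 6 → trapezoidal
t_a = 6/6 = 1; v_peak = 6
d_cruise = 30 − 6 = 24; t_c = 24/6 = 4
T = 2·1 + 4 = 6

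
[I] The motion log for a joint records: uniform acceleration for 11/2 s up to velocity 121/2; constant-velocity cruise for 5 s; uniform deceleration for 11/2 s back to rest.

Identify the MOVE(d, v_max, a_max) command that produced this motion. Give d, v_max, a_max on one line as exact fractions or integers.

a_max = (121/2)/(11/2) = 11
d_a = ½·121/2·11/2 = 1331/8; d_c = 121/2·5 = 605/2
d = 2·1331/8 + 605/2 = 2541/4
t_c = 5 > 0 ⇒ limit active, v_max = 121/2

d=2541/4 v_max=121/2 a_max=11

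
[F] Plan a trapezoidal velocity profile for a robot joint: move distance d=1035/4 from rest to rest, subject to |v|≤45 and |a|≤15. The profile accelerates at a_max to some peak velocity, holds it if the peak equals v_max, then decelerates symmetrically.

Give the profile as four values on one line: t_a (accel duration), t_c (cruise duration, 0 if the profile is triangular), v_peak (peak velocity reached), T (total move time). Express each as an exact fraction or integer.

vₘ²/aₘ = 45²/15 = 135
1035/4 ≥ 135 ⇒ cruise phase
t_a = 45/15 = 3; v_peak = 45
d_cruise = 1035/4 − 135 = 495/4; t_c = (495/4)/45 = 11/4
T = 2·3 + 11/4 = 35/4

t_a=3 t_c=11/4 v_peak=45 T=35/4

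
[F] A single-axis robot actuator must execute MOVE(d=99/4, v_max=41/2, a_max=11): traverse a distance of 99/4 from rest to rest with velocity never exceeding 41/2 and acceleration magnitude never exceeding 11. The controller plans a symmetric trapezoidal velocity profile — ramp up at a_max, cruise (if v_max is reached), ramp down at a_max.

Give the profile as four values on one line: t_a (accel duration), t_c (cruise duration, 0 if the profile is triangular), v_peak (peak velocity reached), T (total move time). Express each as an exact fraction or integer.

vₘ²/aₘ = (41/2)²/11 = 1681/44
99/4 < 1681/44 ⇒ no cruise
v_peak = √(99/4·11) = √(1089/4) = 33/2
t_a = (33/2)/11 = 3/2; t_c = 0
T = 2·3/2 = 3

t_a=3/2 t_c=0 v_peak=33/2 T=3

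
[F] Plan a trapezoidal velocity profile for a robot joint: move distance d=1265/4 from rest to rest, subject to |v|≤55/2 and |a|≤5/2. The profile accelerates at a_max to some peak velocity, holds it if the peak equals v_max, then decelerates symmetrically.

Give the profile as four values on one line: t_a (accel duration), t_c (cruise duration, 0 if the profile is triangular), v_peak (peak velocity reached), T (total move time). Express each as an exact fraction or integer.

t_a=11 t_c=1/2 v_peak=55/2 T=45/2

v_max²/a_max = (55/2)²/(5/2) = 605/2
1265/4 ≥ 605/2 ⇒ cruise phase
t_a = (55/2)/(5/2) = 11; v_peak = 55/2
d_cruise = 1265/4 − 605/2 = 55/4; t_c = (55/4)/(55/2) = 1/2
T = 2·11 + 1/2 = 45/2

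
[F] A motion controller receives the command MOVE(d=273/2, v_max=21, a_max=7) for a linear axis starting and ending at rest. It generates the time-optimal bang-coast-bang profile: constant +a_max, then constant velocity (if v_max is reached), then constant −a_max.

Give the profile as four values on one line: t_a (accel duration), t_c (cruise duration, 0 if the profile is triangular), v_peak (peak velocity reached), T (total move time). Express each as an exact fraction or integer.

(v_max)²/a_max = 21²/7 = 63
273/2 ≥ 63 → trapezoidal
t_a = 21/7 = 3; v_peak = 21
d_cruise = 273/2 − 63 = 147/2; t_c = (147/2)/21 = 7/2
T = 2·3 + 7/2 = 19/2

t_a=3 t_c=7/2 v_peak=21 T=19/2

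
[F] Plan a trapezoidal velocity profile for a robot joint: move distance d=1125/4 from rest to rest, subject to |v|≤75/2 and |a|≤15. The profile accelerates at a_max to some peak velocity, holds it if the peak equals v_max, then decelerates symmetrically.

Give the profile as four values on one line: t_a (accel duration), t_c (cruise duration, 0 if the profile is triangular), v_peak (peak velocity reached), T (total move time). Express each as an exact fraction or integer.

vₘ²/aₘ = (75/2)²/15 = 375/4
1125/4 ≥ 375/4 → trapezoidal
t_a = (75/2)/15 = 5/2; v_peak = 75/2
d_cruise = 1125/4 − 375/4 = 375/2; t_c = (375/2)/(75/2) = 5
T = 2·5/2 + 5 = 10

t_a=5/2 t_c=5 v_peak=75/2 T=10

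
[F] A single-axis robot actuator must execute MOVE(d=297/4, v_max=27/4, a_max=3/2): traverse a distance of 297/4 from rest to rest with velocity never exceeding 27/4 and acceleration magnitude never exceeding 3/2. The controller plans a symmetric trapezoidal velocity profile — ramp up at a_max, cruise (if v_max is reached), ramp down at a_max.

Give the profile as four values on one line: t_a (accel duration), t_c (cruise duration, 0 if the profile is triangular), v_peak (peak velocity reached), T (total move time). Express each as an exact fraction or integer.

t_a=9/2 t_c=13/2 v_peak=27/4 T=31/2

(v_max)²/a_max = (27/4)²/(3/2) = 243/8
297/4 ≥ 243/8 ⇒ cruise phase
t_a = (27/4)/(3/2) = 9/2; v_peak = 27/4
d_cruise = 297/4 − 243/8 = 351/8; t_c = (351/8)/(27/4) = 13/2
T = 2·9/2 + 13/2 = 31/2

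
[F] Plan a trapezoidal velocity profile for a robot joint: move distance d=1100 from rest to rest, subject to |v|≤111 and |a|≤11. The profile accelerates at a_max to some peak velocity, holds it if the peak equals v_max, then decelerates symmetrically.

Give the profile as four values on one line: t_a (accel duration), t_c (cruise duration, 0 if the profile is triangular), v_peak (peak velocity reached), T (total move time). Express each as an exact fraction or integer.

t_a=10 t_c=0 v_peak=110 T=20

(v_max)²/a_max = 111²/11 = 12321/11
1100 < 12321/11 ⇒ no cruise
v_peak = √(1100·11) = √12100 = 110
t_a = 110/11 = 10; t_c = 0
T = 2·10 = 20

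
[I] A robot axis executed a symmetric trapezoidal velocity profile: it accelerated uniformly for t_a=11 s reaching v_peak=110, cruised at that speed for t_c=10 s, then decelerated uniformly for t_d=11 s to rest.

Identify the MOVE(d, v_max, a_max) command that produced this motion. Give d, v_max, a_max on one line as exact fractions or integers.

a_max = 110/11 = 10
d_a = ½·110·11 = 605; d_c = 110·10 = 1100
d = 2·605 + 1100 = 2310
t_c = 10 > 0 → v_max = v_peak = 110

d=2310 v_max=110 a_max=10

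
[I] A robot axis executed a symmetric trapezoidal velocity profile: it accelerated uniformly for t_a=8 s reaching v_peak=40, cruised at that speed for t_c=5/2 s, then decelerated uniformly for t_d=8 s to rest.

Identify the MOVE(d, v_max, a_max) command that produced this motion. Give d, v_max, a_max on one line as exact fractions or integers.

d=420 v_max=40 a_max=5

a_max = 40/8 = 5
d_a = ½·40·8 = 160; d_c = 40·5/2 = 100
d = 2·160 + 100 = 420
t_c = 5/2 > 0 so v_max = 40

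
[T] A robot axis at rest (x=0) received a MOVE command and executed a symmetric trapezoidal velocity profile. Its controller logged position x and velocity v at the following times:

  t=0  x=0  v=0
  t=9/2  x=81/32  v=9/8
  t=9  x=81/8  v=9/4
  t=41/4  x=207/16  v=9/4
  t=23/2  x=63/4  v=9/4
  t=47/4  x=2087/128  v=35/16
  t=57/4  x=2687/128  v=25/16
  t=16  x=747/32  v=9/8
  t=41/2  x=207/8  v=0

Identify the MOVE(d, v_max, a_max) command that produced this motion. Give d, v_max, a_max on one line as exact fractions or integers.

d=207/8 v_max=9/4 a_max=1/4

final state: t=41/2, x=207/8, v=0 → d = 207/8
a_max = (9/8−0)/(9/2−0) = 1/4
max v = 9/4 over t∈[9,23/2] → v_max = 9/4
check: 9/4·(9+5/2) = 207/8 ✓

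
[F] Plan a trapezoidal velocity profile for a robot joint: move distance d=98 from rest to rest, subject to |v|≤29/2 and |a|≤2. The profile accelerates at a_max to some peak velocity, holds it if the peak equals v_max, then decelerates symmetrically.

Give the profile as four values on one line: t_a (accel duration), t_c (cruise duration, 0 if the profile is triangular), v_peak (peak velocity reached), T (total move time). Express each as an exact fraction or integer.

t_a=7 t_c=0 v_peak=14 T=14

v_max²/a_max = (29/2)²/2 = 841/8
98 < 841/8 ⇒ no cruise
v_peak = √(98·2) = √196 = 14
t_a = 14/2 = 7; t_c = 0
T = 2·7 = 14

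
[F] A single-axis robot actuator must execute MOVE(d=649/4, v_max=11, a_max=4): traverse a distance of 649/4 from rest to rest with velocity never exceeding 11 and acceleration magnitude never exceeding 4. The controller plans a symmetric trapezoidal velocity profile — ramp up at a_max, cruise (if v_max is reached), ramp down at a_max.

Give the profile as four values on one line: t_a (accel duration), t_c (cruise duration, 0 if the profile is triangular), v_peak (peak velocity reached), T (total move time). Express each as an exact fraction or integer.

v_max²/a_max = 11²/4 = 121/4
649/4 ≥ 121/4 → trapezoidal
t_a = 11/4; v_peak = 11
d_cruise = 649/4 − 121/4 = 132; t_c = 132/11 = 12
T = 2·11/4 + 12 = 35/2

t_a=11/4 t_c=12 v_peak=11 T=35/2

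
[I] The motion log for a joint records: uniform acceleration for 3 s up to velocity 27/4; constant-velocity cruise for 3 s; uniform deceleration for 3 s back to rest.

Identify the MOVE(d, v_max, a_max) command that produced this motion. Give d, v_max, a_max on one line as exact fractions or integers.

d=81/2 v_max=27/4 a_max=9/4

a_max = (27/4)/3 = 9/4
d_a = ½·27/4·3 = 81/8; d_c = 27/4·3 = 81/4
d = 2·81/8 + 81/4 = 81/2
t_c = 3 > 0 ⇒ limit active, v_max = 27/4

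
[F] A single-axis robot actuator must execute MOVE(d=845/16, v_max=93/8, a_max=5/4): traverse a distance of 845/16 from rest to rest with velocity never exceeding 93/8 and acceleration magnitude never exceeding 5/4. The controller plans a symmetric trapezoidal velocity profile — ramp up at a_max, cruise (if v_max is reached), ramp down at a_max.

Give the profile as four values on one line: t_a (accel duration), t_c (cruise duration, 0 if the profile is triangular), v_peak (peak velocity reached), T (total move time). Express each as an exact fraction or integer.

(v_max)²/a_max = (93/8)²/(5/4) = 8649/80
845/16 < 8649/80 → triangular
v_peak = √(845/16·5/4) = √(4225/64) = 65/8
t_a = (65/8)/(5/4) = 13/2; t_c = 0
T = 2·13/2 = 13

t_a=13/2 t_c=0 v_peak=65/8 T=13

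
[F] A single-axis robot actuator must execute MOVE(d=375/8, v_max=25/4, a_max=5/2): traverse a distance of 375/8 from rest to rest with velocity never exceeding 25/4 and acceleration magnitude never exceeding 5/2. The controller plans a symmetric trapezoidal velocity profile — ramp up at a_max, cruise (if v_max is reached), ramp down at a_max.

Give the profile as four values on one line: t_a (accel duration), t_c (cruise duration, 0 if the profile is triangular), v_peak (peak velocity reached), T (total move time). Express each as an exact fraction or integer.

v_max²/a_max = (25/4)²/(5/2) = 125/8
375/8 ≥ 125/8 ⇒ cruise phase
t_a = (25/4)/(5/2) = 5/2; v_peak = 25/4
d_cruise = 375/8 − 125/8 = 125/4; t_c = (125/4)/(25/4) = 5
T = 2·5/2 + 5 = 10

t_a=5/2 t_c=5 v_peak=25/4 T=10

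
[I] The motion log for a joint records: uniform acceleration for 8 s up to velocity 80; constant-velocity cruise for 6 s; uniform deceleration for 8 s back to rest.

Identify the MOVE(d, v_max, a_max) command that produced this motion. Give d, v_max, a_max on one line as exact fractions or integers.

d=1120 v_max=80 a_max=10

a_max = 80/8 = 10
d_a = ½·80·8 = 320; d_c = 80·6 = 480
d = 2·320 + 480 = 1120
t_c = 6 > 0 → v_max = v_peak = 80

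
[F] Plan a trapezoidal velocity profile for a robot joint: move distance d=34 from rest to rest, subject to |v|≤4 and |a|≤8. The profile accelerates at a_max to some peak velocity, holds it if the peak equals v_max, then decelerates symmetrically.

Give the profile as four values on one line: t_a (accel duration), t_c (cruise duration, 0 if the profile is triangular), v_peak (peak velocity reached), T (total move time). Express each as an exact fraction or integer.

v_max²/a_max = 4²/8 = 2
34 ≥ 2 so v_max reached
t_a = 4/8 = 1/2; v_peak = 4
d_cruise = 34 − 2 = 32; t_c = 32/4 = 8
T = 2·1/2 + 8 = 9

t_a=1/2 t_c=8 v_peak=4 T=9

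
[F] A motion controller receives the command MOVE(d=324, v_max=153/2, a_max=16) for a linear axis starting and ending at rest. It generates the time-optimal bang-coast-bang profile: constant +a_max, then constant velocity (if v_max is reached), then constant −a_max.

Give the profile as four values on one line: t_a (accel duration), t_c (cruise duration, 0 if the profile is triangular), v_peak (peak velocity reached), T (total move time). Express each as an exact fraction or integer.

vₘ²/aₘ = (153/2)²/16 = 23409/64
324 < 23409/64 so t_c = 0
v_peak = √(324·16) = √5184 = 72
t_a = 72/16 = 9/2; t_c = 0
T = 2·9/2 = 9

t_a=9/2 t_c=0 v_peak=72 T=9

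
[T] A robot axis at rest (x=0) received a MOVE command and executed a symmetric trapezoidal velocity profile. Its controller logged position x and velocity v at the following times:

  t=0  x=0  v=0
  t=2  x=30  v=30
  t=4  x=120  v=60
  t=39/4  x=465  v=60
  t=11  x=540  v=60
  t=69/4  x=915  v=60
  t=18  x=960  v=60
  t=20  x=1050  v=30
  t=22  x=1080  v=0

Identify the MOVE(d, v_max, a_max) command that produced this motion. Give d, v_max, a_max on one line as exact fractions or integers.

d=1080 v_max=60 a_max=15

final state: t=22, x=1080, v=0 → d = 1080
a_max = (30−0)/(2−0) = 15
max v = 60 over t∈[4,18] → v_max = 60
check: 60·(4+14) = 1080 ✓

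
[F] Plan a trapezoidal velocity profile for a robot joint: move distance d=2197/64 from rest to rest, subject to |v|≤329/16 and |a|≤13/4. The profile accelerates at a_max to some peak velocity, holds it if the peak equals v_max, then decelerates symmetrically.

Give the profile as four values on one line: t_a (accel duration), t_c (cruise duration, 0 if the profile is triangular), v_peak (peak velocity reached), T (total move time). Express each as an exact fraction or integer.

t_a=13/4 t_c=0 v_peak=169/16 T=13/2

vₘ²/aₘ = (329/16)²/(13/4) = 108241/832
2197/64 < 108241/832 ⇒ no cruise
v_peak = √(2197/64·13/4) = √(28561/256) = 169/16
t_a = (169/16)/(13/4) = 13/4; t_c = 0
T = 2·13/4 = 13/2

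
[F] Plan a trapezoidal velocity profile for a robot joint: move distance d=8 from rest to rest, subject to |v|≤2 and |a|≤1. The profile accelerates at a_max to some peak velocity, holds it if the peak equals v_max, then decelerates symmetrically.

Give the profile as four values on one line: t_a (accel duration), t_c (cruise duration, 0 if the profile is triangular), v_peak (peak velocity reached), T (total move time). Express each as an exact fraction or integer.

v_max²/a_max = 2²/1 = 4
8 ≥ 4 so v_max reached
t_a = 2/1 = 2; v_peak = 2
d_cruise = 8 − 4 = 4; t_c = 4/2 = 2
T = 2·2 + 2 = 6

t_a=2 t_c=2 v_peak=2 T=6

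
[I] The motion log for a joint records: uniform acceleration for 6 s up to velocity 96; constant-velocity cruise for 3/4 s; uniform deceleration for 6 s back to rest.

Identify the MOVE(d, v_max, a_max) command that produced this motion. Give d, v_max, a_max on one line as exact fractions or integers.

a_max = 96/6 = 16
d_a = ½·96·6 = 288; d_c = 96·3/4 = 72
d = 2·288 + 72 = 648
t_c = 3/4 > 0 ⇒ limit active, v_max = 96

d=648 v_max=96 a_max=16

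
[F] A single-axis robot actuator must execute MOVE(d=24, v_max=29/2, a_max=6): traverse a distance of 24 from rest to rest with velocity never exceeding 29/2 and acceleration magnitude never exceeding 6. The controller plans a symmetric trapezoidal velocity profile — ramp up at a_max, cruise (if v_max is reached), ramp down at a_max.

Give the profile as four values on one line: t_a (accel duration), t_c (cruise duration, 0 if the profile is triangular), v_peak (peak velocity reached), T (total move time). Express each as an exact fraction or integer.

t_a=2 t_c=0 v_peak=12 T=4

vₘ²/aₘ = (29/2)²/6 = 841/24
24 < 841/24 → triangular
v_peak = √(24·6) = √144 = 12
t_a = 12/6 = 2; t_c = 0
T = 2·2 = 4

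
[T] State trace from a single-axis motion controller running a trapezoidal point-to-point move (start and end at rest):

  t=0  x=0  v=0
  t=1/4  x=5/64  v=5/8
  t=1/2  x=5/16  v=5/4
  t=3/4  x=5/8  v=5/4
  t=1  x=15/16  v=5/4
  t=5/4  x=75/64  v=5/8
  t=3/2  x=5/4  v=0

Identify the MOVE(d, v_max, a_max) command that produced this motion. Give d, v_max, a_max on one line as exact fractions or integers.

final state: t=3/2, x=5/4, v=0 → d = 5/4
a_max = (5/8−0)/(1/4−0) = 5/2
max v = 5/4 over t∈[1/2,1] → v_max = 5/4
check: 5/4·(1/2+1/2) = 5/4 ✓

d=5/4 v_max=5/4 a_max=5/2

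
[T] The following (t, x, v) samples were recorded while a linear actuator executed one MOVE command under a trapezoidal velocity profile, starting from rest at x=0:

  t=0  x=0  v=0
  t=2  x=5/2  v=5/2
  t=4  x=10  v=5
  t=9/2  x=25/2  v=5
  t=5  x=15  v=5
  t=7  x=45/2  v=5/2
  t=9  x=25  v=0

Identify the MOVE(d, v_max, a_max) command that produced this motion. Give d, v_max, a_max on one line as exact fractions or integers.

final state: t=9, x=25, v=0 → d = 25
a_max = (5/2−0)/(2−0) = 5/4
max v = 5 over t∈[4,5] → v_max = 5
check: 5·(4+1) = 25 ✓

d=25 v_max=5 a_max=5/4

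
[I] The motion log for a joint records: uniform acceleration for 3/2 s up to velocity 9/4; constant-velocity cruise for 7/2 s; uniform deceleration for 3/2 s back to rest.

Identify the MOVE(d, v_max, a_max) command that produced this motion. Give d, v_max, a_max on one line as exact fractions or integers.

a_max = (9/4)/(3/2) = 3/2
d_a = ½·9/4·3/2 = 27/16; d_c = 9/4·7/2 = 63/8
d = 2·27/16 + 63/8 = 45/4
t_c = 7/2 > 0 so v_max = 9/4

d=45/4 v_max=9/4 a_max=3/2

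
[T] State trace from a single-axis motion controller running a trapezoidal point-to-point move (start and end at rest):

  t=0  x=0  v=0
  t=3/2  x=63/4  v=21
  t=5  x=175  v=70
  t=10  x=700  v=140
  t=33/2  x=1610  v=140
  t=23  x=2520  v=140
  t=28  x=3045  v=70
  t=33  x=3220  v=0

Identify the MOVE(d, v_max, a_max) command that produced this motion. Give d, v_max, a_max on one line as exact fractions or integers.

d=3220 v_max=140 a_max=14

final state: t=33, x=3220, v=0 → d = 3220
a_max = (21−0)/(3/2−0) = 14
max v = 140 over t∈[10,23] → v_max = 140
check: 140·(10+13) = 3220 ✓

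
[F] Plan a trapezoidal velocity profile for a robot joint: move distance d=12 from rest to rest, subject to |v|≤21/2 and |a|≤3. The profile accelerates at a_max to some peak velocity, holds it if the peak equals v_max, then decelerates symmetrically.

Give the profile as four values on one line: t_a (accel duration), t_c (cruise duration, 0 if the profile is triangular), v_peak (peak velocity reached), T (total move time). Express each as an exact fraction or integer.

t_a=2 t_c=0 v_peak=6 T=4

vₘ²/aₘ = (21/2)²/3 = 147/4
12 < 147/4 so t_c = 0
v_peak = √(12·3) = √36 = 6
t_a = 6/3 = 2; t_c = 0
T = 2·2 = 4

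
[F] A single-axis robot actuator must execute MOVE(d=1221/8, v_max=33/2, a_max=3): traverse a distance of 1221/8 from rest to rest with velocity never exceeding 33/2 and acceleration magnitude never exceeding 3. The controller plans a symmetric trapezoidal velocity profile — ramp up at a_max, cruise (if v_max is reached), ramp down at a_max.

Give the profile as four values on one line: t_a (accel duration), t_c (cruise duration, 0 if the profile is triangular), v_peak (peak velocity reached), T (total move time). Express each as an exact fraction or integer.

t_a=11/2 t_c=15/4 v_peak=33/2 T=59/4

vₘ²/aₘ = (33/2)²/3 = 363/4
1221/8 ≥ 363/4 ⇒ cruise phase
t_a = (33/2)/3 = 11/2; v_peak = 33/2
d_cruise = 1221/8 − 363/4 = 495/8; t_c = (495/8)/(33/2) = 15/4
T = 2·11/2 + 15/4 = 59/4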